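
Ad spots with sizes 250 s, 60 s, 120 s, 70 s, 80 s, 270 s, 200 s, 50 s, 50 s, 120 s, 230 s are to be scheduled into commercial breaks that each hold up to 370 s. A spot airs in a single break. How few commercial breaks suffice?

Total = 270 + 250 + 230 + 200 + 120 + 120 + 80 + 70 + 60 + 50 + 50 = 1500 s.
Lower bound: ⌈1500/370⌉ = 5 commercial breaks.
A packing using 5 commercial breaks:
  break 1: 270 + 80 = 350
  break 2: 250 + 120 = 370
  break 3: 230 + 120 = 350
  break 4: 200 + 70 + 60 = 330
  break 5: 50 + 50 = 100
This matches the lower bound, so 5 is optimal.

5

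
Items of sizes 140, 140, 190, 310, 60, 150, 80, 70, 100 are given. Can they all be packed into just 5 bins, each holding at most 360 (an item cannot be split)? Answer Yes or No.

Yes

A valid assignment using 4 bins:
  bin 1: 310 = 310
  bin 2: 190 + 150 = 340
  bin 3: 140 + 140 + 80 = 360
  bin 4: 100 + 70 + 60 = 230
That uses only 4 ≤ 5, so 5 bins are enough.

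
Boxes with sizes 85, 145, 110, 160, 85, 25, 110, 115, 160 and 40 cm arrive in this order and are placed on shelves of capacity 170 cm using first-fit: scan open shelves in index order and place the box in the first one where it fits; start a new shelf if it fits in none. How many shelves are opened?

  85 → shelf 1 (new)  [load 85/170]
  145 → shelf 2 (new)  [load 145/170]
  110 → shelf 3 (new)  [load 110/170]
  160 → shelf 4 (new)  [load 160/170]
  85 → shelf 1  [load 170/170]
  25 → shelf 2  [load 170/170]
  110 → shelf 5 (new)  [load 110/170]
  115 → shelf 6 (new)  [load 115/170]
  160 → shelf 7 (new)  [load 160/170]
  40 → shelf 3  [load 150/170]
7 shelves opened.

7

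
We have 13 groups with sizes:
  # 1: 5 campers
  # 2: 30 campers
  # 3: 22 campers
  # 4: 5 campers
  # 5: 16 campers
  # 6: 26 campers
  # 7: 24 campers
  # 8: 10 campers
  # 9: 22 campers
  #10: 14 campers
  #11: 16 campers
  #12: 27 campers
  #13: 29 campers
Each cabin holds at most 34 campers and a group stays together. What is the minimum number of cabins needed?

Total = 30 + 29 + 27 + 26 + 24 + 22 + 22 + 16 + 16 + 14 + 10 + 5 + 5 = 246 campers.
Lower bound: ⌈246/34⌉ = 8 cabins.
A packing using 9 cabins:
  cabin 1: 30 = 30
  cabin 2: 29 + 5 = 34
  cabin 3: 27 + 5 = 32
  cabin 4: 26 = 26
  cabin 5: 24 + 10 = 34
  cabin 6: 22 = 22
  cabin 7: 22 = 22
  cabin 8: 16 + 16 = 32
  cabin 9: 14 = 14
No arrangement into 8 cabins stays within capacity, so 9 is optimal.

9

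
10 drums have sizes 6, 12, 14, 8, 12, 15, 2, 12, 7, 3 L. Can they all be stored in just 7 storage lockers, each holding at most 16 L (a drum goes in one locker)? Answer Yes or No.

A valid assignment using 7 storage lockers:
  locker 1: 15 = 15
  locker 2: 14 + 2 = 16
  locker 3: 12 + 3 = 15
  locker 4: 12 = 12
  locker 5: 12 = 12
  locker 6: 8 + 7 = 15
  locker 7: 6 = 6
Every load is within 16 L, so 7 storage lockers suffice.

Yes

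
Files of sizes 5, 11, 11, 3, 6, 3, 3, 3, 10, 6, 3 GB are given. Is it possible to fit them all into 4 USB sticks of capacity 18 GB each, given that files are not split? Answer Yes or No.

Yes

A valid assignment using 4 USB sticks:
  USB stick 1: 11 + 6 = 17
  USB stick 2: 11 + 6 = 17
  USB stick 3: 10 + 5 + 3 = 18
  USB stick 4: 3 + 3 + 3 + 3 = 12
Every load is within 18 GB, so 4 USB sticks suffice.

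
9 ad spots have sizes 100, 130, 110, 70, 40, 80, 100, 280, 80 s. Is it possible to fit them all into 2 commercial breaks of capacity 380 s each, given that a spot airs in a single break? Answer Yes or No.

No

Total = 990 s; ⌈990/380⌉ = 3.
At least 3 commercial breaks are required, but only 2 are allowed.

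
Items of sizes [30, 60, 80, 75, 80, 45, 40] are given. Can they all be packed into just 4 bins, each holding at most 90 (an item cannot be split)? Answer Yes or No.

Total = 410; ⌈410/90⌉ = 5.
At least 5 bins are required, but only 4 are allowed.

No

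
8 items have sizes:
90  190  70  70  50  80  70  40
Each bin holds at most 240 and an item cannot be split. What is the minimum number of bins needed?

Total = 190 + 90 + 80 + 70 + 70 + 70 + 50 + 40 = 660.
Lower bound: ⌈660/240⌉ = 3 bins.
A packing using 3 bins:
  bin 1: 190 + 50 = 240
  bin 2: 90 + 80 + 70 = 240
  bin 3: 70 + 70 + 40 = 180
This matches the lower bound, so 3 is optimal.

3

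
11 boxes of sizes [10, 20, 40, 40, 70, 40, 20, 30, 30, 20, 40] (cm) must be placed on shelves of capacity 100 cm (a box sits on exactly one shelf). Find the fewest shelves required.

Total = 70 + 40 + 40 + 40 + 40 + 30 + 30 + 20 + 20 + 20 + 10 = 360 cm.
Lower bound: ⌈360/100⌉ = 4 shelves.
A packing using 4 shelves:
  shelf 1: 70 + 30 = 100
  shelf 2: 40 + 40 + 20 = 100
  shelf 3: 40 + 40 + 20 = 100
  shelf 4: 30 + 20 + 10 = 60
This matches the lower bound, so 4 is optimal.

4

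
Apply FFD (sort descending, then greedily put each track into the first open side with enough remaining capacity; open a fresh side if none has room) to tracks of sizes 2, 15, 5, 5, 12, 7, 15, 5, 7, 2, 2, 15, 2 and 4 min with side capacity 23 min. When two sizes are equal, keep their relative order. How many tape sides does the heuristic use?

5

Sorted descending: 15, 15, 15, 12, 7, 7, 5, 5, 5, 4, 2, 2, 2, 2.
  15 → side 1 (new)  [load 15/23]
  15 → side 2 (new)  [load 15/23]
  15 → side 3 (new)  [load 15/23]
  12 → side 4 (new)  [load 12/23]
  7 → side 1  [load 22/23]
  7 → side 2  [load 22/23]
  5 → side 3  [load 20/23]
  5 → side 4  [load 17/23]
  5 → side 4  [load 22/23]
  4 → side 5 (new)  [load 4/23]
  2 → side 3  [load 22/23]
  2 → side 5  [load 6/23]
  2 → side 5  [load 8/23]
  2 → side 5  [load 10/23]
5 tape sides opened.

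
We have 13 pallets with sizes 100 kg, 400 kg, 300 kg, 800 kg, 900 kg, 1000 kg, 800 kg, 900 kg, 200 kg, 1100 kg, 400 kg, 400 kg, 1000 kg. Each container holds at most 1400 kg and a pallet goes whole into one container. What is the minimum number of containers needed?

Total = 1100 + 1000 + 1000 + 900 + 900 + 800 + 800 + 400 + 400 + 400 + 300 + 200 + 100 = 8300 kg.
Lower bound: ⌈8300/1400⌉ = 6 containers.
Also, 7 pallets each exceed 700 kg, and no two of those can share a container, so at least 7 containers are needed.
A packing using 7 containers:
  container 1: 1100 + 300 = 1400
  container 2: 1000 + 400 = 1400
  container 3: 1000 + 400 = 1400
  container 4: 900 + 400 + 100 = 1400
  container 5: 900 + 200 = 1100
  container 6: 800 = 800
  container 7: 800 = 800
This matches the lower bound, so 7 is optimal.

7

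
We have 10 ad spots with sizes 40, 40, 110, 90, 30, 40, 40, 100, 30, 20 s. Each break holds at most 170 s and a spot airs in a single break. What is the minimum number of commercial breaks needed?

Total = 110 + 100 + 90 + 40 + 40 + 40 + 40 + 30 + 30 + 20 = 540 s.
Lower bound: ⌈540/170⌉ = 4 commercial breaks.
A packing using 4 commercial breaks:
  break 1: 110 + 40 + 20 = 170
  break 2: 100 + 40 + 30 = 170
  break 3: 90 + 40 + 40 = 170
  break 4: 30 = 30
This matches the lower bound, so 4 is optimal.

4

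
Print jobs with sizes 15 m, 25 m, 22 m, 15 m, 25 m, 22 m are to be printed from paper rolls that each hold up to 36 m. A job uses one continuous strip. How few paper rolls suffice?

5

Total = 25 + 25 + 22 + 22 + 15 + 15 = 124 m.
Lower bound: ⌈124/36⌉ = 4 paper rolls.
A packing using 5 paper rolls:
  roll 1: 25 = 25
  roll 2: 25 = 25
  roll 3: 22 = 22
  roll 4: 22 = 22
  roll 5: 15 + 15 = 30
No arrangement into 4 paper rolls stays within capacity, so 5 is optimal.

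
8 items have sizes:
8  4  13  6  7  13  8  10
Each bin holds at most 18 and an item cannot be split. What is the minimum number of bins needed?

Total = 13 + 13 + 10 + 8 + 8 + 7 + 6 + 4 = 69.
Lower bound: ⌈69/18⌉ = 4 bins.
A packing using 5 bins:
  bin 1: 13 + 4 = 17
  bin 2: 13 = 13
  bin 3: 10 + 8 = 18
  bin 4: 8 + 7 = 15
  bin 5: 6 = 6
No arrangement into 4 bins stays within capacity, so 5 is optimal.

5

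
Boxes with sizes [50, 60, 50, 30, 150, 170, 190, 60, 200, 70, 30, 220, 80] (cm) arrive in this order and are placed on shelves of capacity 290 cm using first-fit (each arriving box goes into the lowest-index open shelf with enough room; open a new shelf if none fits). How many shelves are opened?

  50 → shelf 1 (new)  [load 50/290]
  60 → shelf 1  [load 110/290]
  50 → shelf 1  [load 160/290]
  30 → shelf 1  [load 190/290]
  150 → shelf 2 (new)  [load 150/290]
  170 → shelf 3 (new)  [load 170/290]
  190 → shelf 4 (new)  [load 190/290]
  60 → shelf 1  [load 250/290]
  200 → shelf 5 (new)  [load 200/290]
  70 → shelf 2  [load 220/290]
  30 → shelf 1  [load 280/290]
  220 → shelf 6 (new)  [load 220/290]
  80 → shelf 3  [load 250/290]
6 shelves opened.

6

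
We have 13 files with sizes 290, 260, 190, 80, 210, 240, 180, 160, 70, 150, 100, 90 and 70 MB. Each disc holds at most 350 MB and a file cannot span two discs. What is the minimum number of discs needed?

7

Total = 290 + 260 + 240 + 210 + 190 + 180 + 160 + 150 + 100 + 90 + 80 + 70 + 70 = 2090 MB.
Lower bound: ⌈2090/350⌉ = 6 discs.
A packing using 7 discs:
  disc 1: 290 = 290
  disc 2: 260 + 90 = 350
  disc 3: 240 + 100 = 340
  disc 4: 210 + 80 = 290
  disc 5: 190 + 160 = 350
  disc 6: 180 + 150 = 330
  disc 7: 70 + 70 = 140
No arrangement into 6 discs stays within capacity, so 7 is optimal.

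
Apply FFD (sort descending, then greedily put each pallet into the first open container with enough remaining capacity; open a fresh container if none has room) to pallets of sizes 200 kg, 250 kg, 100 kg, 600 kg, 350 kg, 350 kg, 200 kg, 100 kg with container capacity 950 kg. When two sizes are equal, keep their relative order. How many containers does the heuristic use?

Sorted descending: 600, 350, 350, 250, 200, 200, 100, 100.
  600 → container 1 (new)  [load 600/950]
  350 → container 1  [load 950/950]
  350 → container 2 (new)  [load 350/950]
  250 → container 2  [load 600/950]
  200 → container 2  [load 800/950]
  200 → container 3 (new)  [load 200/950]
  100 → container 2  [load 900/950]
  100 → container 3  [load 300/950]
3 containers opened.

3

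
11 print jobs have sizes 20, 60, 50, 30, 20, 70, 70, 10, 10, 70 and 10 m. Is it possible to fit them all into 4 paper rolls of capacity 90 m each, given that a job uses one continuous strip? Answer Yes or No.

No

Total = 420 m; ⌈420/90⌉ = 5.
At least 5 paper rolls are required, but only 4 are allowed.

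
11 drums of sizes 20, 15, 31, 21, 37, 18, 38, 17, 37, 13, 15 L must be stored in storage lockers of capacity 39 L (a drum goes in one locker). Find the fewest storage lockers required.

Total = 38 + 37 + 37 + 31 + 21 + 20 + 18 + 17 + 15 + 15 + 13 = 262 L.
Lower bound: ⌈262/39⌉ = 7 storage lockers.
A packing using 8 storage lockers:
  locker 1: 38 = 38
  locker 2: 37 = 37
  locker 3: 37 = 37
  locker 4: 31 = 31
  locker 5: 21 + 18 = 39
  locker 6: 20 + 17 = 37
  locker 7: 15 + 15 = 30
  locker 8: 13 = 13
No arrangement into 7 storage lockers stays within capacity, so 8 is optimal.

8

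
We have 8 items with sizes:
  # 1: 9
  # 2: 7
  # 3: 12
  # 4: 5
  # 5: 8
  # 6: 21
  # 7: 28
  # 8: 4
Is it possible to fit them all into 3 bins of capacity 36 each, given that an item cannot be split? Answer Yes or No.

A valid assignment using 3 bins:
  bin 1: 28 + 8 = 36
  bin 2: 21 + 12 = 33
  bin 3: 9 + 7 + 5 + 4 = 25
Every load is within 36, so 3 bins suffice.

Yes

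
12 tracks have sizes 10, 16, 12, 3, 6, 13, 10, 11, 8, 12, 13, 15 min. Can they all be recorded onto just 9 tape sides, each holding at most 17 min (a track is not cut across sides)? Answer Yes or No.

No

Total = 129 min; ⌈129/17⌉ = 8.
9 tracks each exceed half the capacity and cannot share a side, forcing at least 9 tape sides.
The bound of 9 does not rule out 9, but exhaustive search shows no assignment into 9 tape sides of capacity 17 min exists — the minimum is 10.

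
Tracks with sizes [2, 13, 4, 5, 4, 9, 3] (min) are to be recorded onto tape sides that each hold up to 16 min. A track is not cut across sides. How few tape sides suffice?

3

Total = 13 + 9 + 5 + 4 + 4 + 3 + 2 = 40 min.
Lower bound: ⌈40/16⌉ = 3 tape sides.
A packing using 3 tape sides:
  side 1: 13 + 3 = 16
  side 2: 9 + 5 + 2 = 16
  side 3: 4 + 4 = 8
This matches the lower bound, so 3 is optimal.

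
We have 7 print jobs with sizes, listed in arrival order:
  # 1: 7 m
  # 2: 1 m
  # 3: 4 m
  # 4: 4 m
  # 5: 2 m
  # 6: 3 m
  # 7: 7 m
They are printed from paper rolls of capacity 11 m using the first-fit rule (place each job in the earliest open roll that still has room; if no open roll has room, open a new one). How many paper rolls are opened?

  7 → roll 1 (new)  [load 7/11]
  1 → roll 1  [load 8/11]
  4 → roll 2 (new)  [load 4/11]
  4 → roll 2  [load 8/11]
  2 → roll 1  [load 10/11]
  3 → roll 2  [load 11/11]
  7 → roll 3 (new)  [load 7/11]
3 paper rolls opened.

3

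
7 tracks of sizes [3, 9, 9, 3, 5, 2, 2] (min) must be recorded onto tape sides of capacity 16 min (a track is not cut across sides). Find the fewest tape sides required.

3

Total = 9 + 9 + 5 + 3 + 3 + 2 + 2 = 33 min.
Lower bound: ⌈33/16⌉ = 3 tape sides.
A packing using 3 tape sides:
  side 1: 9 + 5 + 2 = 16
  side 2: 9 + 3 + 3 = 15
  side 3: 2 = 2
This matches the lower bound, so 3 is optimal.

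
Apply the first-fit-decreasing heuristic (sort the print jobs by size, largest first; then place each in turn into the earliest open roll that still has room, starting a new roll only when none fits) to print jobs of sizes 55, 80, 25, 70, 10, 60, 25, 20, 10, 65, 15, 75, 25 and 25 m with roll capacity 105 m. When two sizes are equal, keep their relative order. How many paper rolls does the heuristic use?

6

Sorted descending: 80, 75, 70, 65, 60, 55, 25, 25, 25, 25, 20, 15, 10, 10.
  80 → roll 1 (new)  [load 80/105]
  75 → roll 2 (new)  [load 75/105]
  70 → roll 3 (new)  [load 70/105]
  65 → roll 4 (new)  [load 65/105]
  60 → roll 5 (new)  [load 60/105]
  55 → roll 6 (new)  [load 55/105]
  25 → roll 1  [load 105/105]
  25 → roll 2  [load 100/105]
  25 → roll 3  [load 95/105]
  25 → roll 4  [load 90/105]
  20 → roll 5  [load 80/105]
  15 → roll 4  [load 105/105]
  10 → roll 3  [load 105/105]
  10 → roll 5  [load 90/105]
6 paper rolls opened.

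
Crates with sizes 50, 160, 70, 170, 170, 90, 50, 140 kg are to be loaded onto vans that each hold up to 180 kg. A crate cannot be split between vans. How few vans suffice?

6

Total = 170 + 170 + 160 + 140 + 90 + 70 + 50 + 50 = 900 kg.
Lower bound: ⌈900/180⌉ = 5 vans.
A packing using 6 vans:
  van 1: 170 = 170
  van 2: 170 = 170
  van 3: 160 = 160
  van 4: 140 = 140
  van 5: 90 + 70 = 160
  van 6: 50 + 50 = 100
No arrangement into 5 vans stays within capacity, so 6 is optimal.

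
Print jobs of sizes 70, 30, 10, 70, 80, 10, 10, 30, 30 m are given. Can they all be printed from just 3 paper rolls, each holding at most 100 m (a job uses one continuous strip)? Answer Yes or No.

Total = 340 m; ⌈340/100⌉ = 4.
At least 4 paper rolls are required, but only 3 are allowed.

No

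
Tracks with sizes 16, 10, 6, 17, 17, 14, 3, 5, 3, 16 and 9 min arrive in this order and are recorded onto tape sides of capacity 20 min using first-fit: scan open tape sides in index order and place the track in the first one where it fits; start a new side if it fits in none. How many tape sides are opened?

  16 → side 1 (new)  [load 16/20]
  10 → side 2 (new)  [load 10/20]
  6 → side 2  [load 16/20]
  17 → side 3 (new)  [load 17/20]
  17 → side 4 (new)  [load 17/20]
  14 → side 5 (new)  [load 14/20]
  3 → side 1  [load 19/20]
  5 → side 5  [load 19/20]
  3 → side 2  [load 19/20]
  16 → side 6 (new)  [load 16/20]
  9 → side 7 (new)  [load 9/20]
7 tape sides opened.

7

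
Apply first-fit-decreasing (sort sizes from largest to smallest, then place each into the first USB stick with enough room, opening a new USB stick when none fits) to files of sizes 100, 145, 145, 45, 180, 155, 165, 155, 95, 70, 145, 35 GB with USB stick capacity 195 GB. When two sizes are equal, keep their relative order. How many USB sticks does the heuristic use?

9

Sorted descending: 180, 165, 155, 155, 145, 145, 145, 100, 95, 70, 45, 35.
  180 → USB stick 1 (new)  [load 180/195]
  165 → USB stick 2 (new)  [load 165/195]
  155 → USB stick 3 (new)  [load 155/195]
  155 → USB stick 4 (new)  [load 155/195]
  145 → USB stick 5 (new)  [load 145/195]
  145 → USB stick 6 (new)  [load 145/195]
  145 → USB stick 7 (new)  [load 145/195]
  100 → USB stick 8 (new)  [load 100/195]
  95 → USB stick 8  [load 195/195]
  70 → USB stick 9 (new)  [load 70/195]
  45 → USB stick 5  [load 190/195]
  35 → USB stick 3  [load 190/195]
9 USB sticks opened.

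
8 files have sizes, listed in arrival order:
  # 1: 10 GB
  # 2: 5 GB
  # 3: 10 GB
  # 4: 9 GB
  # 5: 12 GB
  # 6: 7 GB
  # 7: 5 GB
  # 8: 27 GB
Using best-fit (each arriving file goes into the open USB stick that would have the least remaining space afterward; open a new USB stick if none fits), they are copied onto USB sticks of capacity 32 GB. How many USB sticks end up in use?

  10 → USB stick 1 (new)  [load 10/32]
  5 → USB stick 1  [load 15/32]
  10 → USB stick 1  [load 25/32]
  9 → USB stick 2 (new)  [load 9/32]
  12 → USB stick 2  [load 21/32]
  7 → USB stick 1  [load 32/32]
  5 → USB stick 2  [load 26/32]
  27 → USB stick 3 (new)  [load 27/32]
3 USB sticks opened.

3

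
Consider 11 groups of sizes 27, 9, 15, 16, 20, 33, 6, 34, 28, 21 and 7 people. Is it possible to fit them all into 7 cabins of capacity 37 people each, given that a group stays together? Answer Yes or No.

A valid assignment using 7 cabins:
  cabin 1: 34 = 34
  cabin 2: 33 = 33
  cabin 3: 28 + 9 = 37
  cabin 4: 27 + 7 = 34
  cabin 5: 21 + 16 = 37
  cabin 6: 20 + 15 = 35
  cabin 7: 6 = 6
Every load is within 37 people, so 7 cabins suffice.

Yes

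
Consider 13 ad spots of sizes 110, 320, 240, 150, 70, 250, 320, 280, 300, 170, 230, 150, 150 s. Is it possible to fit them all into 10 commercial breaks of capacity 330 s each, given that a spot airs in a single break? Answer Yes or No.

Yes

A valid assignment using 10 commercial breaks:
  break 1: 320 = 320
  break 2: 320 = 320
  break 3: 300 = 300
  break 4: 280 = 280
  break 5: 250 + 70 = 320
  break 6: 240 = 240
  break 7: 230 = 230
  break 8: 170 + 150 = 320
  break 9: 150 + 150 = 300
  break 10: 110 = 110
Every load is within 330 s, so 10 commercial breaks suffice.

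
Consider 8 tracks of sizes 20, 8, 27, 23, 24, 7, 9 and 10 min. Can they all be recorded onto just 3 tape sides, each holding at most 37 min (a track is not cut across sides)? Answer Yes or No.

Total = 128 min; ⌈128/37⌉ = 4.
At least 4 tape sides are required, but only 3 are allowed.

No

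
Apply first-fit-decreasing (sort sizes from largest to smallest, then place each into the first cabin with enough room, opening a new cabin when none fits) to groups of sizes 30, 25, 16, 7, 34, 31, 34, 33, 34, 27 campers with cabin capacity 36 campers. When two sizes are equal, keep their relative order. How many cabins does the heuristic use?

Sorted descending: 34, 34, 34, 33, 31, 30, 27, 25, 16, 7.
  34 → cabin 1 (new)  [load 34/36]
  34 → cabin 2 (new)  [load 34/36]
  34 → cabin 3 (new)  [load 34/36]
  33 → cabin 4 (new)  [load 33/36]
  31 → cabin 5 (new)  [load 31/36]
  30 → cabin 6 (new)  [load 30/36]
  27 → cabin 7 (new)  [load 27/36]
  25 → cabin 8 (new)  [load 25/36]
  16 → cabin 9 (new)  [load 16/36]
  7 → cabin 7  [load 34/36]
9 cabins opened.

9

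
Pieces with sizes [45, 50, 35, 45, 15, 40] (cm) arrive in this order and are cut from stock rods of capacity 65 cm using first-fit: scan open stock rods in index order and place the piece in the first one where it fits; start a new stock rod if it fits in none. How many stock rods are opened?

  45 → stock rod 1 (new)  [load 45/65]
  50 → stock rod 2 (new)  [load 50/65]
  35 → stock rod 3 (new)  [load 35/65]
  45 → stock rod 4 (new)  [load 45/65]
  15 → stock rod 1  [load 60/65]
  40 → stock rod 5 (new)  [load 40/65]
5 stock rods opened.

5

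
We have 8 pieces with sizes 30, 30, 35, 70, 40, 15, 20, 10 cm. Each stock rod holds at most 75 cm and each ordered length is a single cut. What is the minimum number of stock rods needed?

4

Total = 70 + 40 + 35 + 30 + 30 + 20 + 15 + 10 = 250 cm.
Lower bound: ⌈250/75⌉ = 4 stock rods.
A packing using 4 stock rods:
  stock rod 1: 70 = 70
  stock rod 2: 40 + 35 = 75
  stock rod 3: 30 + 30 + 15 = 75
  stock rod 4: 20 + 10 = 30
This matches the lower bound, so 4 is optimal.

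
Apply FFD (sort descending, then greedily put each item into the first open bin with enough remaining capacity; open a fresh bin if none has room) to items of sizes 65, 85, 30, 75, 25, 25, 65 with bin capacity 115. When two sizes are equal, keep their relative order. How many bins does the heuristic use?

4

Sorted descending: 85, 75, 65, 65, 30, 25, 25.
  85 → bin 1 (new)  [load 85/115]
  75 → bin 2 (new)  [load 75/115]
  65 → bin 3 (new)  [load 65/115]
  65 → bin 4 (new)  [load 65/115]
  30 → bin 1  [load 115/115]
  25 → bin 2  [load 100/115]
  25 → bin 3  [load 90/115]
4 bins opened.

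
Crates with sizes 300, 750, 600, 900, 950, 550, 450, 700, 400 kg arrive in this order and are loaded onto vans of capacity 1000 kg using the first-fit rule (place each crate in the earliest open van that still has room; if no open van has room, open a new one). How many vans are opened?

7

  300 → van 1 (new)  [load 300/1000]
  750 → van 2 (new)  [load 750/1000]
  600 → van 1  [load 900/1000]
  900 → van 3 (new)  [load 900/1000]
  950 → van 4 (new)  [load 950/1000]
  550 → van 5 (new)  [load 550/1000]
  450 → van 5  [load 1000/1000]
  700 → van 6 (new)  [load 700/1000]
  400 → van 7 (new)  [load 400/1000]
7 vans opened.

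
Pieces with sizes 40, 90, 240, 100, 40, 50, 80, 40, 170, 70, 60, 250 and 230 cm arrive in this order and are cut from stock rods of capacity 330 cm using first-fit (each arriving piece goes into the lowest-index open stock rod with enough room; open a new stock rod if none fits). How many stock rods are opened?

5

  40 → stock rod 1 (new)  [load 40/330]
  90 → stock rod 1  [load 130/330]
  240 → stock rod 2 (new)  [load 240/330]
  100 → stock rod 1  [load 230/330]
  40 → stock rod 1  [load 270/330]
  50 → stock rod 1  [load 320/330]
  80 → stock rod 2  [load 320/330]
  40 → stock rod 3 (new)  [load 40/330]
  170 → stock rod 3  [load 210/330]
  70 → stock rod 3  [load 280/330]
  60 → stock rod 4 (new)  [load 60/330]
  250 → stock rod 4  [load 310/330]
  230 → stock rod 5 (new)  [load 230/330]
5 stock rods opened.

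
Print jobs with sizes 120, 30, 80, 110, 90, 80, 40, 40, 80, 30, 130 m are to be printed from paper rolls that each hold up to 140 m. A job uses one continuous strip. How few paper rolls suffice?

Total = 130 + 120 + 110 + 90 + 80 + 80 + 80 + 40 + 40 + 30 + 30 = 830 m.
Lower bound: ⌈830/140⌉ = 6 paper rolls.
Also, 7 print jobs each exceed 70 m, and no two of those can share a roll, so at least 7 paper rolls are needed.
A packing using 7 paper rolls:
  roll 1: 130 = 130
  roll 2: 120 = 120
  roll 3: 110 + 30 = 140
  roll 4: 90 + 40 = 130
  roll 5: 80 + 40 = 120
  roll 6: 80 + 30 = 110
  roll 7: 80 = 80
This matches the lower bound, so 7 is optimal.

7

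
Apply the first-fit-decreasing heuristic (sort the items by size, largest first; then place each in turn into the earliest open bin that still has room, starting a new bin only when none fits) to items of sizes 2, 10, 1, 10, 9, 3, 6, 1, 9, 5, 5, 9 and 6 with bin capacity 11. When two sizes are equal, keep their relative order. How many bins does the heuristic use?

8

Sorted descending: 10, 10, 9, 9, 9, 6, 6, 5, 5, 3, 2, 1, 1.
  10 → bin 1 (new)  [load 10/11]
  10 → bin 2 (new)  [load 10/11]
  9 → bin 3 (new)  [load 9/11]
  9 → bin 4 (new)  [load 9/11]
  9 → bin 5 (new)  [load 9/11]
  6 → bin 6 (new)  [load 6/11]
  6 → bin 7 (new)  [load 6/11]
  5 → bin 6  [load 11/11]
  5 → bin 7  [load 11/11]
  3 → bin 8 (new)  [load 3/11]
  2 → bin 3  [load 11/11]
  1 → bin 1  [load 11/11]
  1 → bin 2  [load 11/11]
8 bins opened.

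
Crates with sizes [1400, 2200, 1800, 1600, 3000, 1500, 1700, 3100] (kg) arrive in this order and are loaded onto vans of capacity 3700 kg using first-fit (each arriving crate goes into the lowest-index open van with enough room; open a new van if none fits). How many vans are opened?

5

  1400 → van 1 (new)  [load 1400/3700]
  2200 → van 1  [load 3600/3700]
  1800 → van 2 (new)  [load 1800/3700]
  1600 → van 2  [load 3400/3700]
  3000 → van 3 (new)  [load 3000/3700]
  1500 → van 4 (new)  [load 1500/3700]
  1700 → van 4  [load 3200/3700]
  3100 → van 5 (new)  [load 3100/3700]
5 vans opened.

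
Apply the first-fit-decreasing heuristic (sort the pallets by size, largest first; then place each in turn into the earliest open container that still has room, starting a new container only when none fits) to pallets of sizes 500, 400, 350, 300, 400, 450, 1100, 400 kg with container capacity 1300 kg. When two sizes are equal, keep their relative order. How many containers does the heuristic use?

Sorted descending: 1100, 500, 450, 400, 400, 400, 350, 300.
  1100 → container 1 (new)  [load 1100/1300]
  500 → container 2 (new)  [load 500/1300]
  450 → container 2  [load 950/1300]
  400 → container 3 (new)  [load 400/1300]
  400 → container 3  [load 800/1300]
  400 → container 3  [load 1200/1300]
  350 → container 2  [load 1300/1300]
  300 → container 4 (new)  [load 300/1300]
4 containers opened.

4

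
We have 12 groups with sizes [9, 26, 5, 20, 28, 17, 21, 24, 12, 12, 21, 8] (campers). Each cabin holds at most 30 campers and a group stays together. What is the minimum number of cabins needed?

Total = 28 + 26 + 24 + 21 + 21 + 20 + 17 + 12 + 12 + 9 + 8 + 5 = 203 campers.
Lower bound: ⌈203/30⌉ = 7 cabins.
A packing using 8 cabins:
  cabin 1: 28 = 28
  cabin 2: 26 = 26
  cabin 3: 24 + 5 = 29
  cabin 4: 21 + 9 = 30
  cabin 5: 21 + 8 = 29
  cabin 6: 20 = 20
  cabin 7: 17 + 12 = 29
  cabin 8: 12 = 12
No arrangement into 7 cabins stays within capacity, so 8 is optimal.

8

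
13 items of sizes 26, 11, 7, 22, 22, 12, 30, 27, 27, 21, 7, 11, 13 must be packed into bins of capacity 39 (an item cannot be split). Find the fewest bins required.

Total = 30 + 27 + 27 + 26 + 22 + 22 + 21 + 13 + 12 + 11 + 11 + 7 + 7 = 236.
Lower bound: ⌈236/39⌉ = 7 bins.
A packing using 7 bins:
  bin 1: 30 + 7 = 37
  bin 2: 27 + 12 = 39
  bin 3: 27 + 11 = 38
  bin 4: 26 + 13 = 39
  bin 5: 22 + 11 = 33
  bin 6: 22 + 7 = 29
  bin 7: 21 = 21
This matches the lower bound, so 7 is optimal.

7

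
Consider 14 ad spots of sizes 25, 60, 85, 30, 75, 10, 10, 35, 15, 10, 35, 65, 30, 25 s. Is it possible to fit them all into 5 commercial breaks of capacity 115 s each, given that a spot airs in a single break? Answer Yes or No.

Yes

A valid assignment using 5 commercial breaks:
  break 1: 85 + 30 = 115
  break 2: 75 + 35 = 110
  break 3: 65 + 35 + 15 = 115
  break 4: 60 + 30 + 25 = 115
  break 5: 25 + 10 + 10 + 10 = 55
Every load is within 115 s, so 5 commercial breaks suffice.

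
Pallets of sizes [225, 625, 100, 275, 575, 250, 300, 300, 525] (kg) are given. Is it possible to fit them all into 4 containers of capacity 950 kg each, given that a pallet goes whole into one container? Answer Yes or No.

Yes

A valid assignment using 4 containers:
  container 1: 625 + 300 = 925
  container 2: 575 + 300 = 875
  container 3: 525 + 275 + 100 = 900
  container 4: 250 + 225 = 475
Every load is within 950 kg, so 4 containers suffice.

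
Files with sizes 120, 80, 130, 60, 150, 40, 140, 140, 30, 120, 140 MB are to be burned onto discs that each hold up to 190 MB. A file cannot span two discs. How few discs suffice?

Total = 150 + 140 + 140 + 140 + 130 + 120 + 120 + 80 + 60 + 40 + 30 = 1150 MB.
Lower bound: ⌈1150/190⌉ = 7 discs.
A packing using 8 discs:
  disc 1: 150 + 40 = 190
  disc 2: 140 + 30 = 170
  disc 3: 140 = 140
  disc 4: 140 = 140
  disc 5: 130 + 60 = 190
  disc 6: 120 = 120
  disc 7: 120 = 120
  disc 8: 80 = 80
No arrangement into 7 discs stays within capacity, so 8 is optimal.

8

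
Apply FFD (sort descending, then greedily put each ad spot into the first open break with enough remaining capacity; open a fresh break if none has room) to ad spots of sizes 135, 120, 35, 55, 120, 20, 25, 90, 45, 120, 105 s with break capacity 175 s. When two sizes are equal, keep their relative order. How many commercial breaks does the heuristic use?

6

Sorted descending: 135, 120, 120, 120, 105, 90, 55, 45, 35, 25, 20.
  135 → break 1 (new)  [load 135/175]
  120 → break 2 (new)  [load 120/175]
  120 → break 3 (new)  [load 120/175]
  120 → break 4 (new)  [load 120/175]
  105 → break 5 (new)  [load 105/175]
  90 → break 6 (new)  [load 90/175]
  55 → break 2  [load 175/175]
  45 → break 3  [load 165/175]
  35 → break 1  [load 170/175]
  25 → break 4  [load 145/175]
  20 → break 4  [load 165/175]
6 commercial breaks opened.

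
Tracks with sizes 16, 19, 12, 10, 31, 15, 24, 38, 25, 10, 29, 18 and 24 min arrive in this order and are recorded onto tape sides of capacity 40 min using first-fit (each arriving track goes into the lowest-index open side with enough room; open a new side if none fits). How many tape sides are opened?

9

  16 → side 1 (new)  [load 16/40]
  19 → side 1  [load 35/40]
  12 → side 2 (new)  [load 12/40]
  10 → side 2  [load 22/40]
  31 → side 3 (new)  [load 31/40]
  15 → side 2  [load 37/40]
  24 → side 4 (new)  [load 24/40]
  38 → side 5 (new)  [load 38/40]
  25 → side 6 (new)  [load 25/40]
  10 → side 4  [load 34/40]
  29 → side 7 (new)  [load 29/40]
  18 → side 8 (new)  [load 18/40]
  24 → side 9 (new)  [load 24/40]
9 tape sides opened.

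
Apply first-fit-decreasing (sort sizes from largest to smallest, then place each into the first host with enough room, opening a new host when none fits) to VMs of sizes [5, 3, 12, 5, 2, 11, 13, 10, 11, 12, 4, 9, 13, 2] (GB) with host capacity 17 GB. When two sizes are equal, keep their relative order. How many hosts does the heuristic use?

Sorted descending: 13, 13, 12, 12, 11, 11, 10, 9, 5, 5, 4, 3, 2, 2.
  13 → host 1 (new)  [load 13/17]
  13 → host 2 (new)  [load 13/17]
  12 → host 3 (new)  [load 12/17]
  12 → host 4 (new)  [load 12/17]
  11 → host 5 (new)  [load 11/17]
  11 → host 6 (new)  [load 11/17]
  10 → host 7 (new)  [load 10/17]
  9 → host 8 (new)  [load 9/17]
  5 → host 3  [load 17/17]
  5 → host 4  [load 17/17]
  4 → host 1  [load 17/17]
  3 → host 2  [load 16/17]
  2 → host 5  [load 13/17]
  2 → host 5  [load 15/17]
8 hosts opened.

8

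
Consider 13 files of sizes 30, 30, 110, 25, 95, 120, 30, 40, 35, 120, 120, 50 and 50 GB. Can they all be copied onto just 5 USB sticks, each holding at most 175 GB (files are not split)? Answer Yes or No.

A valid assignment using 5 USB sticks:
  USB stick 1: 120 + 50 = 170
  USB stick 2: 120 + 50 = 170
  USB stick 3: 120 + 30 + 25 = 175
  USB stick 4: 110 + 35 + 30 = 175
  USB stick 5: 95 + 40 + 30 = 165
Every load is within 175 GB, so 5 USB sticks suffice.

Yes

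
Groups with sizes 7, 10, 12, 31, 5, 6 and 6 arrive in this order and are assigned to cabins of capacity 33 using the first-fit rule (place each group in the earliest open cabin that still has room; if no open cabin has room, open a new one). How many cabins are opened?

  7 → cabin 1 (new)  [load 7/33]
  10 → cabin 1  [load 17/33]
  12 → cabin 1  [load 29/33]
  31 → cabin 2 (new)  [load 31/33]
  5 → cabin 3 (new)  [load 5/33]
  6 → cabin 3  [load 11/33]
  6 → cabin 3  [load 17/33]
3 cabins opened.

3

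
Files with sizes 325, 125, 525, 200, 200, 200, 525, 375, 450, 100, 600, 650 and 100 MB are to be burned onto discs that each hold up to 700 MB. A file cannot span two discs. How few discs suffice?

Total = 650 + 600 + 525 + 525 + 450 + 375 + 325 + 200 + 200 + 200 + 125 + 100 + 100 = 4375 MB.
Lower bound: ⌈4375/700⌉ = 7 discs.
A packing using 7 discs:
  disc 1: 650 = 650
  disc 2: 600 + 100 = 700
  disc 3: 525 + 125 = 650
  disc 4: 525 + 100 = 625
  disc 5: 450 + 200 = 650
  disc 6: 375 + 325 = 700
  disc 7: 200 + 200 = 400
This matches the lower bound, so 7 is optimal.

7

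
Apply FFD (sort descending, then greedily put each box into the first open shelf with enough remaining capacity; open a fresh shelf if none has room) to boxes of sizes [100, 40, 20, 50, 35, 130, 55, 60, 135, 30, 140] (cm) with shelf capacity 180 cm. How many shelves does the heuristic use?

Sorted descending: 140, 135, 130, 100, 60, 55, 50, 40, 35, 30, 20.
  140 → shelf 1 (new)  [load 140/180]
  135 → shelf 2 (new)  [load 135/180]
  130 → shelf 3 (new)  [load 130/180]
  100 → shelf 4 (new)  [load 100/180]
  60 → shelf 4  [load 160/180]
  55 → shelf 5 (new)  [load 55/180]
  50 → shelf 3  [load 180/180]
  40 → shelf 1  [load 180/180]
  35 → shelf 2  [load 170/180]
  30 → shelf 5  [load 85/180]
  20 → shelf 4  [load 180/180]
5 shelves opened.

5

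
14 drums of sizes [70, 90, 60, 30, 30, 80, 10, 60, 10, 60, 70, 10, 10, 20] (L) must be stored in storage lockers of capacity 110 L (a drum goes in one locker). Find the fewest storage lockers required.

Total = 90 + 80 + 70 + 70 + 60 + 60 + 60 + 30 + 30 + 20 + 10 + 10 + 10 + 10 = 610 L.
Lower bound: ⌈610/110⌉ = 6 storage lockers.
Also, 7 drums each exceed 55 L, and no two of those can share a locker, so at least 7 storage lockers are needed.
A packing using 7 storage lockers:
  locker 1: 90 + 20 = 110
  locker 2: 80 + 30 = 110
  locker 3: 70 + 30 + 10 = 110
  locker 4: 70 + 10 + 10 + 10 = 100
  locker 5: 60 = 60
  locker 6: 60 = 60
  locker 7: 60 = 60
This matches the lower bound, so 7 is optimal.

7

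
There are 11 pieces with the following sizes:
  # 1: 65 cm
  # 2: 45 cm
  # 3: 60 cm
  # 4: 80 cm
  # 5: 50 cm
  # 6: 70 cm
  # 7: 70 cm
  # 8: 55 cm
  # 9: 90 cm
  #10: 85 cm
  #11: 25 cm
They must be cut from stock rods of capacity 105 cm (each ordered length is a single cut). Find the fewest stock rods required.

Total = 90 + 85 + 80 + 70 + 70 + 65 + 60 + 55 + 50 + 45 + 25 = 695 cm.
Lower bound: ⌈695/105⌉ = 7 stock rods.
Also, 8 pieces each exceed 105/2 cm, and no two of those can share a stock rod, so at least 8 stock rods are needed.
A packing using 8 stock rods:
  stock rod 1: 90 = 90
  stock rod 2: 85 = 85
  stock rod 3: 80 + 25 = 105
  stock rod 4: 70 = 70
  stock rod 5: 70 = 70
  stock rod 6: 65 = 65
  stock rod 7: 60 + 45 = 105
  stock rod 8: 55 + 50 = 105
This matches the lower bound, so 8 is optimal.

8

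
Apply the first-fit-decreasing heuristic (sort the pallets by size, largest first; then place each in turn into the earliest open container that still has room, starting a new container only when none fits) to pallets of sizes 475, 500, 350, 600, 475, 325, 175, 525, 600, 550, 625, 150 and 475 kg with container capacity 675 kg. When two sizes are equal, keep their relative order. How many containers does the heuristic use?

10

Sorted descending: 625, 600, 600, 550, 525, 500, 475, 475, 475, 350, 325, 175, 150.
  625 → container 1 (new)  [load 625/675]
  600 → container 2 (new)  [load 600/675]
  600 → container 3 (new)  [load 600/675]
  550 → container 4 (new)  [load 550/675]
  525 → container 5 (new)  [load 525/675]
  500 → container 6 (new)  [load 500/675]
  475 → container 7 (new)  [load 475/675]
  475 → container 8 (new)  [load 475/675]
  475 → container 9 (new)  [load 475/675]
  350 → container 10 (new)  [load 350/675]
  325 → container 10  [load 675/675]
  175 → container 6  [load 675/675]
  150 → container 5  [load 675/675]
10 containers opened.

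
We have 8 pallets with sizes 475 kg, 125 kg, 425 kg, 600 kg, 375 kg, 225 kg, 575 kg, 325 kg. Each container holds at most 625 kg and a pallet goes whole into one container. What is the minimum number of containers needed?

Total = 600 + 575 + 475 + 425 + 375 + 325 + 225 + 125 = 3125 kg.
Lower bound: ⌈3125/625⌉ = 5 containers.
Also, 6 pallets each exceed 625/2 kg, and no two of those can share a container, so at least 6 containers are needed.
A packing using 6 containers:
  container 1: 600 = 600
  container 2: 575 = 575
  container 3: 475 + 125 = 600
  container 4: 425 = 425
  container 5: 375 + 225 = 600
  container 6: 325 = 325
This matches the lower bound, so 6 is optimal.

6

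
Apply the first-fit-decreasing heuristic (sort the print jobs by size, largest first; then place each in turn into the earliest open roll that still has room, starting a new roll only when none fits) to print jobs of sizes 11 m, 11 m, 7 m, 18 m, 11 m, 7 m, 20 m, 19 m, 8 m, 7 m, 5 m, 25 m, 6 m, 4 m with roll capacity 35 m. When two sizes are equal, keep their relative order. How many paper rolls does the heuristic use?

Sorted descending: 25, 20, 19, 18, 11, 11, 11, 8, 7, 7, 7, 6, 5, 4.
  25 → roll 1 (new)  [load 25/35]
  20 → roll 2 (new)  [load 20/35]
  19 → roll 3 (new)  [load 19/35]
  18 → roll 4 (new)  [load 18/35]
  11 → roll 2  [load 31/35]
  11 → roll 3  [load 30/35]
  11 → roll 4  [load 29/35]
  8 → roll 1  [load 33/35]
  7 → roll 5 (new)  [load 7/35]
  7 → roll 5  [load 14/35]
  7 → roll 5  [load 21/35]
  6 → roll 4  [load 35/35]
  5 → roll 3  [load 35/35]
  4 → roll 2  [load 35/35]
5 paper rolls opened.

5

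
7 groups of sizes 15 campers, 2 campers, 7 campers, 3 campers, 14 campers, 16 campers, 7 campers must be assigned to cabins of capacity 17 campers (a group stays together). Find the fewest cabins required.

Total = 16 + 15 + 14 + 7 + 7 + 3 + 2 = 64 campers.
Lower bound: ⌈64/17⌉ = 4 cabins.
A packing using 4 cabins:
  cabin 1: 16 = 16
  cabin 2: 15 + 2 = 17
  cabin 3: 14 + 3 = 17
  cabin 4: 7 + 7 = 14
This matches the lower bound, so 4 is optimal.

4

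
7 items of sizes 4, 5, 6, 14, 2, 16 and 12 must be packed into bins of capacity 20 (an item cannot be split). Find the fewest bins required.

Total = 16 + 14 + 12 + 6 + 5 + 4 + 2 = 59.
Lower bound: ⌈59/20⌉ = 3 bins.
A packing using 3 bins:
  bin 1: 16 + 4 = 20
  bin 2: 14 + 6 = 20
  bin 3: 12 + 5 + 2 = 19
This matches the lower bound, so 3 is optimal.

3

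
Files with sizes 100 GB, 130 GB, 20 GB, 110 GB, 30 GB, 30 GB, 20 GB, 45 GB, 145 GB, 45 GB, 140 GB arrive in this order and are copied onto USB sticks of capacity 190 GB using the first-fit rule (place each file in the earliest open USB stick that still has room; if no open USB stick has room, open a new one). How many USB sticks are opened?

5

  100 → USB stick 1 (new)  [load 100/190]
  130 → USB stick 2 (new)  [load 130/190]
  20 → USB stick 1  [load 120/190]
  110 → USB stick 3 (new)  [load 110/190]
  30 → USB stick 1  [load 150/190]
  30 → USB stick 1  [load 180/190]
  20 → USB stick 2  [load 150/190]
  45 → USB stick 3  [load 155/190]
  145 → USB stick 4 (new)  [load 145/190]
  45 → USB stick 4  [load 190/190]
  140 → USB stick 5 (new)  [load 140/190]
5 USB sticks opened.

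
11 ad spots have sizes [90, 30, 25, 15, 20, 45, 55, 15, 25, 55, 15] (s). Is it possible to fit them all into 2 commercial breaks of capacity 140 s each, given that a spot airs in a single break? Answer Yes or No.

Total = 390 s; ⌈390/140⌉ = 3.
At least 3 commercial breaks are required, but only 2 are allowed.

No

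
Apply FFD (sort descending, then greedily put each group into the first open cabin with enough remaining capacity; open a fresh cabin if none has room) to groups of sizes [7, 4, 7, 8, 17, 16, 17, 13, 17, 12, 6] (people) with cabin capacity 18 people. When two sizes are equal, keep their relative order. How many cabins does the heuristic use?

Sorted descending: 17, 17, 17, 16, 13, 12, 8, 7, 7, 6, 4.
  17 → cabin 1 (new)  [load 17/18]
  17 → cabin 2 (new)  [load 17/18]
  17 → cabin 3 (new)  [load 17/18]
  16 → cabin 4 (new)  [load 16/18]
  13 → cabin 5 (new)  [load 13/18]
  12 → cabin 6 (new)  [load 12/18]
  8 → cabin 7 (new)  [load 8/18]
  7 → cabin 7  [load 15/18]
  7 → cabin 8 (new)  [load 7/18]
  6 → cabin 6  [load 18/18]
  4 → cabin 5  [load 17/18]
8 cabins opened.

8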